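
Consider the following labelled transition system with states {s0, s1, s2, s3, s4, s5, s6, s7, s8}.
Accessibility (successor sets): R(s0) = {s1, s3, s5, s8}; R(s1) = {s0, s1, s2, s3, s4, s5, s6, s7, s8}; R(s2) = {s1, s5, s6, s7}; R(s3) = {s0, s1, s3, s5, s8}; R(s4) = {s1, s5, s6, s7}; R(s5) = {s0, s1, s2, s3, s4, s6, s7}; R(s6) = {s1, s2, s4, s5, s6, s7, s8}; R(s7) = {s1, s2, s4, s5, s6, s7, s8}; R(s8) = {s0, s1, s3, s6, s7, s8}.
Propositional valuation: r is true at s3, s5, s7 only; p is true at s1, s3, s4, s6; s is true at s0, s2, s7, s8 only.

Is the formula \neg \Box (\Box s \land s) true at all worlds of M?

Let φ = \neg \Box (\Box s \land s). Evaluate φ at each world:
  s0 (successors {s1, s3, s5, s8}): φ is true.
  s1 (successors {s0, s1, s2, s3, s4, s5, s6, s7, s8}): φ is true.
  s2 (successors {s1, s5, s6, s7}): φ is true.
  s3 (successors {s0, s1, s3, s5, s8}): φ is true.
  s4 (successors {s1, s5, s6, s7}): φ is true.
  s5 (successors {s0, s1, s2, s3, s4, s6, s7}): φ is true.
  s6 (successors {s1, s2, s4, s5, s6, s7, s8}): φ is true.
  s7 (successors {s1, s2, s4, s5, s6, s7, s8}): φ is true.
  s8 (successors {s0, s1, s3, s6, s7, s8}): φ is true.
For instance, at s4:
  At s4: \Box (\Box s \land s) is false, so \neg \Box (\Box s \land s) is true.
    At s4: \Box (\Box s \land s) requires \Box s \land s at every successor {s1, s5, s6, s7}.
      \Box s \land s fails at s1, so \Box (\Box s \land s) is false at s4.

Yes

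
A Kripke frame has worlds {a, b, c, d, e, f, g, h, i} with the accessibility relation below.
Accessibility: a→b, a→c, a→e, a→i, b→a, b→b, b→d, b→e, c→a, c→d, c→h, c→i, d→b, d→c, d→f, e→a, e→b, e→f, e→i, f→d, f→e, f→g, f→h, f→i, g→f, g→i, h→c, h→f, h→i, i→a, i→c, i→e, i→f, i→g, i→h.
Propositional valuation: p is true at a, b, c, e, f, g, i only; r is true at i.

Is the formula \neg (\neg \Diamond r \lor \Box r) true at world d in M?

No

Recall that \Box ψ holds at a world iff ψ holds at every accessible world, and \Diamond ψ holds iff ψ holds at some accessible world.
At d: \neg \Diamond r \lor \Box r is true, so \neg (\neg \Diamond r \lor \Box r) is false.
  At d: \neg \Diamond r is true, \Box r is false, so \neg \Diamond r \lor \Box r is true.
    At d: \Diamond r is false, so \neg \Diamond r is true.
      At d: \Diamond r requires r at some successor in {b, c, f}.
        At b: r is false.
        At c: r is false.
        At f: r is false.
      So \Diamond r is false at d.
    At d: \Box r requires r at every successor {b, c, f}.
      r fails at b, so \Box r is false at d.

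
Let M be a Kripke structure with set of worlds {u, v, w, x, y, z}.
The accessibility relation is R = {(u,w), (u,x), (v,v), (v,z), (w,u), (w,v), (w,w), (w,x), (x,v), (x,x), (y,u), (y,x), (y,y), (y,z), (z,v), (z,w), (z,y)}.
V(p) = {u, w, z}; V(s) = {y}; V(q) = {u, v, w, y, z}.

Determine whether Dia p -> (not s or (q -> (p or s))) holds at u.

At u: Dia p is true, not s or (q -> (p or s)) is true, so Dia p -> (not s or (q -> (p or s))) is true.
  At u: Dia p requires p at some successor in {w, x}.
    p holds at w, so Dia p is true at u.

Yes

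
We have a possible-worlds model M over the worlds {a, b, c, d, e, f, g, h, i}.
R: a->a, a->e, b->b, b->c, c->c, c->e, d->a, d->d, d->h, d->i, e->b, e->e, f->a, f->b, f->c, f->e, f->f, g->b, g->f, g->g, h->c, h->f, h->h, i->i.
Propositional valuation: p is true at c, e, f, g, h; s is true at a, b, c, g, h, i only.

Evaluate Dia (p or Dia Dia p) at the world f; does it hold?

At f: Dia (p or Dia Dia p) requires p or Dia Dia p at some successor in {a, b, c, e, f}.
  p or Dia Dia p holds at a, so Dia (p or Dia Dia p) is true at f.
    At a: p is false, Dia Dia p is true, so p or Dia Dia p is true.
      At a: Dia Dia p requires Dia p at some successor in {a, e}.
        Dia p holds at a, so Dia Dia p is true at a.

Yes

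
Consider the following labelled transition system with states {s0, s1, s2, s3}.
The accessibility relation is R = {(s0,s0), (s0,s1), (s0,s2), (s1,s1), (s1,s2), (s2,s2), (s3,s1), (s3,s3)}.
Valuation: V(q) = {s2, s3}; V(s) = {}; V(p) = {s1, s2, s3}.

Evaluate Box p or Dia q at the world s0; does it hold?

At s0: Box p is false, Dia q is true, so Box p or Dia q is true.
  At s0: Box p requires p at every successor {s0, s1, s2}.
    p fails at s0, so Box p is false at s0.
  At s0: Dia q requires q at some successor in {s0, s1, s2}.
    q holds at s2, so Dia q is true at s0.

Yes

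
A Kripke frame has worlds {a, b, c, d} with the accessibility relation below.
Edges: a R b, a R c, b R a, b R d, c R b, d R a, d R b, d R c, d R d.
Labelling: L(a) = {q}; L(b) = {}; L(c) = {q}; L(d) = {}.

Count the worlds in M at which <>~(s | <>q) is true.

2

Let φ = <>~(s | <>q). Evaluate φ at each world:
  a (successors {b, c}): φ is true.
  b (successors {a, d}): φ is false.
  c (successors {b}): φ is false.
  d (successors {a, b, c, d}): φ is true.
For instance, at a:
  At a: <>~(s | <>q) requires ~(s | <>q) at some successor in {b, c}.
    ~(s | <>q) holds at c, so <>~(s | <>q) is true at a.
      At c: s | <>q is false, so ~(s | <>q) is true.
Satisfying worlds: {a, d}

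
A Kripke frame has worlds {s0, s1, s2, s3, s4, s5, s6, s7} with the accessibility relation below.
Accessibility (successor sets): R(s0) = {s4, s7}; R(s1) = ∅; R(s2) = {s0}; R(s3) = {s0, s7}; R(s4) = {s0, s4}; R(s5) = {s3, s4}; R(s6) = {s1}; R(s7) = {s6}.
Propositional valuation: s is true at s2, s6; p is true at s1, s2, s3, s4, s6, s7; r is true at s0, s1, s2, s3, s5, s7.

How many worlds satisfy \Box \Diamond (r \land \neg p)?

Let φ = \Box \Diamond (r \land \neg p). Evaluate φ at each world:
  s0 (successors {s4, s7}): φ is false.
  s1 (successors ∅): φ is true.
  s2 (successors {s0}): φ is false.
  s3 (successors {s0, s7}): φ is false.
  s4 (successors {s0, s4}): φ is false.
  s5 (successors {s3, s4}): φ is true.
  s6 (successors {s1}): φ is false.
  s7 (successors {s6}): φ is false.
For instance, at s5:
  At s5: \Box \Diamond (r \land \neg p) requires \Diamond (r \land \neg p) at every successor {s3, s4}.
      At s3: \Diamond (r \land \neg p) requires r \land \neg p at some successor in {s0, s7}.
        r \land \neg p holds at s0, so \Diamond (r \land \neg p) is true at s3.
      At s4: \Diamond (r \land \neg p) requires r \land \neg p at some successor in {s0, s4}.
        r \land \neg p holds at s0, so \Diamond (r \land \neg p) is true at s4.
  So \Box \Diamond (r \land \neg p) is true at s5.
Satisfying worlds: {s1, s5}

2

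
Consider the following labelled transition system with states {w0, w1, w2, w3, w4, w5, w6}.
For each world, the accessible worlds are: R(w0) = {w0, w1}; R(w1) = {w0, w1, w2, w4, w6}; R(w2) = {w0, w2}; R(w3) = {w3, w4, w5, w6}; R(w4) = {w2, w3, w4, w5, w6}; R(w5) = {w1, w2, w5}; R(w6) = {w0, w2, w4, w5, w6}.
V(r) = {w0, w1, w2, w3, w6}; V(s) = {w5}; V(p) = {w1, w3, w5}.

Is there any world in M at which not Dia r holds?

No

Let φ = not Dia r. Evaluate φ at each world:
  w0 (successors {w0, w1}): φ is false.
  w1 (successors {w0, w1, w2, w4, w6}): φ is false.
  w2 (successors {w0, w2}): φ is false.
  w3 (successors {w3, w4, w5, w6}): φ is false.
  w4 (successors {w2, w3, w4, w5, w6}): φ is false.
  w5 (successors {w1, w2, w5}): φ is false.
  w6 (successors {w0, w2, w4, w5, w6}): φ is false.
For instance, at w4:
  At w4: Dia r is true, so not Dia r is false.
    At w4: Dia r requires r at some successor in {w2, w3, w4, w5, w6}.
      r holds at w2, so Dia r is true at w4.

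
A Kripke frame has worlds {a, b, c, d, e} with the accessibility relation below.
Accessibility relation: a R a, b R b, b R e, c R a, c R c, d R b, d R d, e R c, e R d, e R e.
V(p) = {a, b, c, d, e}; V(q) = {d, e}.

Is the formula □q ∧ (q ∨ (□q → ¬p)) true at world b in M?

At b: □q is false, q ∨ (□q → ¬p) is true, so □q ∧ (q ∨ (□q → ¬p)) is false.
  At b: □q requires q at every successor {b, e}.
    q fails at b, so □q is false at b.
  At b: q is false, □q → ¬p is true, so q ∨ (□q → ¬p) is true.
    At b: □q is false, ¬p is false, so □q → ¬p is true.
      At b: □q requires q at every successor {b, e}.
        q fails at b, so □q is false at b.

No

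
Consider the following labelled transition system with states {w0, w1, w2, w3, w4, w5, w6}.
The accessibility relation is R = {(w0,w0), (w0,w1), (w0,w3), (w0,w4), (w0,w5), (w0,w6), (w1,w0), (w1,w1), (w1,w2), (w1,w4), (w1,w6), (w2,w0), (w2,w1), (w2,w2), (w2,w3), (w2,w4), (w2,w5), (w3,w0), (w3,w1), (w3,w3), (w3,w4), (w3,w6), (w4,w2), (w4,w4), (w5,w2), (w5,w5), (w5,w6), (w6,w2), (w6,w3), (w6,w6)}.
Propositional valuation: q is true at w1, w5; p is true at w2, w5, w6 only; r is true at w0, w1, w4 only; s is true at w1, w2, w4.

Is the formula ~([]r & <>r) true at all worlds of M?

Yes

Recall that []ψ holds at a world iff ψ holds at every accessible world, and <>ψ holds iff ψ holds at some accessible world.
Let φ = ~([]r & <>r). Evaluate φ at each world:
  w0 (successors {w0, w1, w3, w4, w5, w6}): φ is true.
  w1 (successors {w0, w1, w2, w4, w6}): φ is true.
  w2 (successors {w0, w1, w2, w3, w4, w5}): φ is true.
  w3 (successors {w0, w1, w3, w4, w6}): φ is true.
  w4 (successors {w2, w4}): φ is true.
  w5 (successors {w2, w5, w6}): φ is true.
  w6 (successors {w2, w3, w6}): φ is true.
For instance, at w2:
  At w2: []r & <>r is false, so ~([]r & <>r) is true.
    At w2: []r is false, <>r is true, so []r & <>r is false.
      At w2: []r requires r at every successor {w0, w1, w2, w3, w4, w5}.
        r fails at w2, so []r is false at w2.
      At w2: <>r requires r at some successor in {w0, w1, w2, w3, w4, w5}.
        r holds at w0, so <>r is true at w2.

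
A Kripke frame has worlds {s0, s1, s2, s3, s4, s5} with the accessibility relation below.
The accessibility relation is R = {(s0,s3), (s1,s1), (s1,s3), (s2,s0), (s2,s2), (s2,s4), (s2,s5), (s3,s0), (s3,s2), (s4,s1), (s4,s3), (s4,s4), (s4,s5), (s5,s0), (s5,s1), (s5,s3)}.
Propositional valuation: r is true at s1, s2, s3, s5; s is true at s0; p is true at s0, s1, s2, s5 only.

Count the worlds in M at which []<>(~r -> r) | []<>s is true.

6

Let φ = []<>(~r -> r) | []<>s. Evaluate φ at each world:
  s0 (successors {s3}): φ is true.
  s1 (successors {s1, s3}): φ is true.
  s2 (successors {s0, s2, s4, s5}): φ is true.
  s3 (successors {s0, s2}): φ is true.
  s4 (successors {s1, s3, s4, s5}): φ is true.
  s5 (successors {s0, s1, s3}): φ is true.
For instance, at s3:
  At s3: []<>(~r -> r) is true, []<>s is false, so []<>(~r -> r) | []<>s is true.
    At s3: []<>(~r -> r) requires <>(~r -> r) at every successor {s0, s2}.
      At s0: <>(~r -> r) is true.
      At s2: <>(~r -> r) is true.
    So []<>(~r -> r) is true at s3.
    At s3: []<>s requires <>s at every successor {s0, s2}.
      <>s fails at s0, so []<>s is false at s3.
Satisfying worlds: {s0, s1, s2, s3, s4, s5}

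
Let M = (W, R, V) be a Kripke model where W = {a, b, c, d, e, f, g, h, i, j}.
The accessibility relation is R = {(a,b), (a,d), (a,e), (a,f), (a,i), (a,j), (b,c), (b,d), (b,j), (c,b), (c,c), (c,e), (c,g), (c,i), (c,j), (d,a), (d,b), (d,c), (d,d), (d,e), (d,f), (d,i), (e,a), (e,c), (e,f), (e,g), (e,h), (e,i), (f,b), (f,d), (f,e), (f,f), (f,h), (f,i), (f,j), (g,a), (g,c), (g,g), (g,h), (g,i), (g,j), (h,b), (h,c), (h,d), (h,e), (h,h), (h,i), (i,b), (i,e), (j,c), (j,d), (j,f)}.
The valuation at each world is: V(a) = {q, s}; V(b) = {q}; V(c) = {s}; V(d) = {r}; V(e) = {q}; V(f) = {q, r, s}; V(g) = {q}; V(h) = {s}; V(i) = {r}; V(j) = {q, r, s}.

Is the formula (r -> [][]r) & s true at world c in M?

Yes

At c: r -> [][]r is true, s is true, so (r -> [][]r) & s is true.
  At c: r is false, [][]r is false, so r -> [][]r is true.
    At c: [][]r requires []r at every successor {b, c, e, g, i, j}.
      []r fails at b, so [][]r is false at c.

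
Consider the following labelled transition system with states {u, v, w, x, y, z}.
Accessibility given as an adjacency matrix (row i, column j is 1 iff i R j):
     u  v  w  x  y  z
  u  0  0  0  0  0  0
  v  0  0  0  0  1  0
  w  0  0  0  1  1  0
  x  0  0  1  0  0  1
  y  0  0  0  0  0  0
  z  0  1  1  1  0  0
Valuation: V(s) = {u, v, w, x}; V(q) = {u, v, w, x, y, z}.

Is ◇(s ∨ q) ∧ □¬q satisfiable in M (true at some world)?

No

Recall that □ψ holds at a world iff ψ holds at every accessible world, and ◇ψ holds iff ψ holds at some accessible world.
Let φ = ◇(s ∨ q) ∧ □¬q. Evaluate φ at each world:
  u (successors ∅): φ is false.
  v (successors {y}): φ is false.
  w (successors {x, y}): φ is false.
  x (successors {w, z}): φ is false.
  y (successors ∅): φ is false.
  z (successors {v, w, x}): φ is false.
For instance, at w:
  At w: ◇(s ∨ q) is true, □¬q is false, so ◇(s ∨ q) ∧ □¬q is false.
    At w: ◇(s ∨ q) requires s ∨ q at some successor in {x, y}.
      s ∨ q holds at x, so ◇(s ∨ q) is true at w.
    At w: □¬q requires ¬q at every successor {x, y}.
      ¬q fails at x, so □¬q is false at w.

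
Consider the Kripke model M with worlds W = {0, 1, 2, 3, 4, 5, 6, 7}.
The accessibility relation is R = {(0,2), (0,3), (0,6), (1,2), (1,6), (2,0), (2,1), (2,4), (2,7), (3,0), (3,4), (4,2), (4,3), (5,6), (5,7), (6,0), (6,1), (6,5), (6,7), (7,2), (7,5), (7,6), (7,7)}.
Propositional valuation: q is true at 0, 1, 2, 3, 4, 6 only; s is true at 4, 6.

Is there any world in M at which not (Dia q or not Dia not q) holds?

Let φ = not (Dia q or not Dia not q). Evaluate φ at each world:
  0 (successors {2, 3, 6}): φ is false.
  1 (successors {2, 6}): φ is false.
  2 (successors {0, 1, 4, 7}): φ is false.
  3 (successors {0, 4}): φ is false.
  4 (successors {2, 3}): φ is false.
  5 (successors {6, 7}): φ is false.
  6 (successors {0, 1, 5, 7}): φ is false.
  7 (successors {2, 5, 6, 7}): φ is false.
For instance, at 7:
  At 7: Dia q or not Dia not q is true, so not (Dia q or not Dia not q) is false.
    At 7: Dia q is true, not Dia not q is false, so Dia q or not Dia not q is true.
      At 7: Dia q requires q at some successor in {2, 5, 6, 7}.
        q holds at 2, so Dia q is true at 7.
      At 7: Dia not q is true, so not Dia not q is false.

No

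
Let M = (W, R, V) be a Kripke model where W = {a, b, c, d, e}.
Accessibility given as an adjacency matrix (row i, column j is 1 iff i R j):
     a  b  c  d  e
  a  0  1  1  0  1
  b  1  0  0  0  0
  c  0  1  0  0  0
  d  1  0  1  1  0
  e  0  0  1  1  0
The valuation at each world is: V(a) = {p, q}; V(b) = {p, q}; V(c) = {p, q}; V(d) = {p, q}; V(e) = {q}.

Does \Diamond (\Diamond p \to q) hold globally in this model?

Yes

Let φ = \Diamond (\Diamond p \to q). Evaluate φ at each world:
  a (successors {b, c, e}): φ is true.
  b (successors {a}): φ is true.
  c (successors {b}): φ is true.
  d (successors {a, c, d}): φ is true.
  e (successors {c, d}): φ is true.
For instance, at b:
  At b: \Diamond (\Diamond p \to q) requires \Diamond p \to q at some successor in {a}.
    \Diamond p \to q holds at a, so \Diamond (\Diamond p \to q) is true at b.
      At a: \Diamond p is true, q is true, so \Diamond p \to q is true.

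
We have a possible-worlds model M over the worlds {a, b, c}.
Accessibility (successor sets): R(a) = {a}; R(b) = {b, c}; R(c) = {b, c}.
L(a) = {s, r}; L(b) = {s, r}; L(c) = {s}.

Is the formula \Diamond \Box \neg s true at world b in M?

At b: \Diamond \Box \neg s requires \Box \neg s at some successor in {b, c}.
  At b: \Box \neg s is false.
  At c: \Box \neg s is false.
So \Diamond \Box \neg s is false at b.

No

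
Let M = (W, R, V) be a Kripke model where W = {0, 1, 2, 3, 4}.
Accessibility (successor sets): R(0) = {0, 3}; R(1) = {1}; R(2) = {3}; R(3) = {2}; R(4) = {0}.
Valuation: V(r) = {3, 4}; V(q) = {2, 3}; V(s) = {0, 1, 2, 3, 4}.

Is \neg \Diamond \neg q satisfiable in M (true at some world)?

Yes

Let φ = \neg \Diamond \neg q. Evaluate φ at each world:
  0 (successors {0, 3}): φ is false.
  1 (successors {1}): φ is false.
  2 (successors {3}): φ is true.
  3 (successors {2}): φ is true.
  4 (successors {0}): φ is false.
Detail at 2 (witness):
  At 2: \Diamond \neg q is false, so \neg \Diamond \neg q is true.
    At 2: \Diamond \neg q requires \neg q at some successor in {3}.
      At 3: \neg q is false.
    So \Diamond \neg q is false at 2.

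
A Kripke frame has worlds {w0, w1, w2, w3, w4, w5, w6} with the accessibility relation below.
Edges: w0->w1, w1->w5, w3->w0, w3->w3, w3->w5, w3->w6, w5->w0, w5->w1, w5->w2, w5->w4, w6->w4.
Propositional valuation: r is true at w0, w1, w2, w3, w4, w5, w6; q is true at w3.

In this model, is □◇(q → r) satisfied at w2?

At w2: no accessible worlds, so □◇(q → r) holds vacuously.

Yes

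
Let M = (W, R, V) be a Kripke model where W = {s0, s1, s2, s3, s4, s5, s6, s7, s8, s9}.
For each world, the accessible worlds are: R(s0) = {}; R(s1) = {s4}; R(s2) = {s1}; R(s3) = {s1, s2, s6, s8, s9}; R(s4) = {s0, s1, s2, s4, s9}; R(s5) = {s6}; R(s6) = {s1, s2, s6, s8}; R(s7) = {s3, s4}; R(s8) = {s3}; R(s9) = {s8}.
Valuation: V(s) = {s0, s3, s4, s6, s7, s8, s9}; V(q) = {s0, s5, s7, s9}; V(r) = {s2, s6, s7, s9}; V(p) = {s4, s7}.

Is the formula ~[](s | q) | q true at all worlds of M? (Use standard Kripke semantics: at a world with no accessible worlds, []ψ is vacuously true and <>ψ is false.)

No

Let φ = ~[](s | q) | q. Evaluate φ at each world:
  s0 (successors ∅): φ is true.
  s1 (successors {s4}): φ is false.
  s2 (successors {s1}): φ is true.
  s3 (successors {s1, s2, s6, s8, s9}): φ is true.
  s4 (successors {s0, s1, s2, s4, s9}): φ is true.
  s5 (successors {s6}): φ is true.
  s6 (successors {s1, s2, s6, s8}): φ is true.
  s7 (successors {s3, s4}): φ is true.
  s8 (successors {s3}): φ is false.
  s9 (successors {s8}): φ is true.
Detail at s1 (counterexample):
  At s1: ~[](s | q) is false, q is false, so ~[](s | q) | q is false.
    At s1: [](s | q) is true, so ~[](s | q) is false.
      At s1: [](s | q) requires s | q at every successor {s4}.
        At s4: s | q is true.
      So [](s | q) is true at s1.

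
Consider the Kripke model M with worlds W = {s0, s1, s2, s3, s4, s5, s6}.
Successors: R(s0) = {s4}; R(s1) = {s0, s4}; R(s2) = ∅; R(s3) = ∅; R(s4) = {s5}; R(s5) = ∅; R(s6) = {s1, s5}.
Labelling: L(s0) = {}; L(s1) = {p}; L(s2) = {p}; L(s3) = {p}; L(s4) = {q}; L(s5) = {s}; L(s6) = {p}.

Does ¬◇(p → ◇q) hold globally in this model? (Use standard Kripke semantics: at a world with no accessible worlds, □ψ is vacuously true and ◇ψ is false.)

No

Let φ = ¬◇(p → ◇q). Evaluate φ at each world:
  s0 (successors {s4}): φ is false.
  s1 (successors {s0, s4}): φ is false.
  s2 (successors ∅): φ is true.
  s3 (successors ∅): φ is true.
  s4 (successors {s5}): φ is false.
  s5 (successors ∅): φ is true.
  s6 (successors {s1, s5}): φ is false.
Detail at s0 (counterexample):
  At s0: ◇(p → ◇q) is true, so ¬◇(p → ◇q) is false.
    At s0: ◇(p → ◇q) requires p → ◇q at some successor in {s4}.
      p → ◇q holds at s4, so ◇(p → ◇q) is true at s0.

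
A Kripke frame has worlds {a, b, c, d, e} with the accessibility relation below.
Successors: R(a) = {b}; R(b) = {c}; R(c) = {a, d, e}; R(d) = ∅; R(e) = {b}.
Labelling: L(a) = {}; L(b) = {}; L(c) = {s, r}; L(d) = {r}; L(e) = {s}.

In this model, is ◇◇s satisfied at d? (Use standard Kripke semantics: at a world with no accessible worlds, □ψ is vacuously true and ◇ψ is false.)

At d: no accessible worlds, so ◇◇s is false.

No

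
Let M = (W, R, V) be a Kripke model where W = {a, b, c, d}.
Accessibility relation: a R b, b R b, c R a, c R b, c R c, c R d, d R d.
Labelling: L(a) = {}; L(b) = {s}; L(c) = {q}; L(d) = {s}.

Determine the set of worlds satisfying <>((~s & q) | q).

Recall that <>ψ holds at a world iff ψ holds at some accessible world.
Let φ = <>((~s & q) | q). Evaluate φ at each world:
  a (successors {b}): φ is false.
  b (successors {b}): φ is false.
  c (successors {a, b, c, d}): φ is true.
  d (successors {d}): φ is false.
For instance, at a:
  At a: <>((~s & q) | q) requires (~s & q) | q at some successor in {b}.
    At b: (~s & q) | q is false.
  So <>((~s & q) | q) is false at a.
Satisfying worlds: {c}

c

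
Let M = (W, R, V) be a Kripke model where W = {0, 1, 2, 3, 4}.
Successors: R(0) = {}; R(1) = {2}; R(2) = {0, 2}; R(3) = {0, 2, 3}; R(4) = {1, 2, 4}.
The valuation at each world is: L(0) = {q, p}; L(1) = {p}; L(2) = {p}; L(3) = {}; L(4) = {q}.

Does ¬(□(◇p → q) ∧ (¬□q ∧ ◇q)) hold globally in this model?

Let φ = ¬(□(◇p → q) ∧ (¬□q ∧ ◇q)). Evaluate φ at each world:
  0 (successors ∅): φ is true.
  1 (successors {2}): φ is true.
  2 (successors {0, 2}): φ is true.
  3 (successors {0, 2, 3}): φ is true.
  4 (successors {1, 2, 4}): φ is true.
For instance, at 4:
  At 4: □(◇p → q) ∧ (¬□q ∧ ◇q) is false, so ¬(□(◇p → q) ∧ (¬□q ∧ ◇q)) is true.
    At 4: □(◇p → q) is false, ¬□q ∧ ◇q is true, so □(◇p → q) ∧ (¬□q ∧ ◇q) is false.
      At 4: □(◇p → q) requires ◇p → q at every successor {1, 2, 4}.
        ◇p → q fails at 1, so □(◇p → q) is false at 4.
      At 4: ¬□q is true, ◇q is true, so ¬□q ∧ ◇q is true.

Yes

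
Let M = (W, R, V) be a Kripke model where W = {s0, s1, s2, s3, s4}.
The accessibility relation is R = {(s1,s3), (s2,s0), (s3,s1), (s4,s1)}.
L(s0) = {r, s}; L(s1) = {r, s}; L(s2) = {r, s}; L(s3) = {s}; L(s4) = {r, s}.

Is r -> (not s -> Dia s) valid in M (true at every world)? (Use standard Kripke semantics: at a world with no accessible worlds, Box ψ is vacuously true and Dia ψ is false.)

Let φ = r -> (not s -> Dia s). Evaluate φ at each world:
  s0 (successors ∅): φ is true.
  s1 (successors {s3}): φ is true.
  s2 (successors {s0}): φ is true.
  s3 (successors {s1}): φ is true.
  s4 (successors {s1}): φ is true.
For instance, at s4:
  At s4: r is true, not s -> Dia s is true, so r -> (not s -> Dia s) is true.
    At s4: not s is false, Dia s is true, so not s -> Dia s is true.
      At s4: Dia s requires s at some successor in {s1}.
        s holds at s1, so Dia s is true at s4.

Yes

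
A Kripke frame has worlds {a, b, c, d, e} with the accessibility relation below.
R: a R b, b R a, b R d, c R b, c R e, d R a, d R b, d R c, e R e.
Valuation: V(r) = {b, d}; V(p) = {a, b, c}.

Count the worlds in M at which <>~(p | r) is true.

2

Let φ = <>~(p | r). Evaluate φ at each world:
  a (successors {b}): φ is false.
  b (successors {a, d}): φ is false.
  c (successors {b, e}): φ is true.
  d (successors {a, b, c}): φ is false.
  e (successors {e}): φ is true.
For instance, at e:
  At e: <>~(p | r) requires ~(p | r) at some successor in {e}.
    ~(p | r) holds at e, so <>~(p | r) is true at e.
Satisfying worlds: {c, e}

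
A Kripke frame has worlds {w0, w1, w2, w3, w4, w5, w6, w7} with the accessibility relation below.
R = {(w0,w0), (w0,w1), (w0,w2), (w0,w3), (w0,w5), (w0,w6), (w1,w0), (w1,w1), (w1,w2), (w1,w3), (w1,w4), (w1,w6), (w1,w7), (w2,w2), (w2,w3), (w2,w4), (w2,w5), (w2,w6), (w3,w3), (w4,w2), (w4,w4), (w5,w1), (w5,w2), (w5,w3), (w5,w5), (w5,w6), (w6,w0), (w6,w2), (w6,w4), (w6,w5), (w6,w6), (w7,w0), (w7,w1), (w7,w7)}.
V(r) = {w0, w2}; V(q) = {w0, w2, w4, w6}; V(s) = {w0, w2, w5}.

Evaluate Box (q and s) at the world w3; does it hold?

No

At w3: Box (q and s) requires q and s at every successor {w3}.
  q and s fails at w3, so Box (q and s) is false at w3.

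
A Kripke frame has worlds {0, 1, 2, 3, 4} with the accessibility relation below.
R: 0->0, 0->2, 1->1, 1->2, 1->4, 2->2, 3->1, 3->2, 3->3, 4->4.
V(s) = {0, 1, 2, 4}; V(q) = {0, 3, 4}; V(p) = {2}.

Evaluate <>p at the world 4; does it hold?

No

Recall that <>ψ holds at a world iff ψ holds at some accessible world.
At 4: <>p requires p at some successor in {4}.
  At 4: p is false.
So <>p is false at 4.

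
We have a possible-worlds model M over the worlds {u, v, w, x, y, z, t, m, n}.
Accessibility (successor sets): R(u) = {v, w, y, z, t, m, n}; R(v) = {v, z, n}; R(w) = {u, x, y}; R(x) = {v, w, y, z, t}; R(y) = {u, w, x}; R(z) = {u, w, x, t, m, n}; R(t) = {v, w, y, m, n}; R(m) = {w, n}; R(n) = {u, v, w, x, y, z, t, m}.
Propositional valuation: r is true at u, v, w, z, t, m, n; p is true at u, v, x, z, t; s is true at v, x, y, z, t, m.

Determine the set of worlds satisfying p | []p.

u, v, x, z, t

Let φ = p | []p. Evaluate φ at each world:
  u (successors {v, w, y, z, t, m, n}): φ is true.
  v (successors {v, z, n}): φ is true.
  w (successors {u, x, y}): φ is false.
  x (successors {v, w, y, z, t}): φ is true.
  y (successors {u, w, x}): φ is false.
  z (successors {u, w, x, t, m, n}): φ is true.
  t (successors {v, w, y, m, n}): φ is true.
  m (successors {w, n}): φ is false.
  n (successors {u, v, w, x, y, z, t, m}): φ is false.
For instance, at n:
  At n: p is false, []p is false, so p | []p is false.
    At n: []p requires p at every successor {u, v, w, x, y, z, t, m}.
      p fails at w, so []p is false at n.
Satisfying worlds: {u, v, x, z, t}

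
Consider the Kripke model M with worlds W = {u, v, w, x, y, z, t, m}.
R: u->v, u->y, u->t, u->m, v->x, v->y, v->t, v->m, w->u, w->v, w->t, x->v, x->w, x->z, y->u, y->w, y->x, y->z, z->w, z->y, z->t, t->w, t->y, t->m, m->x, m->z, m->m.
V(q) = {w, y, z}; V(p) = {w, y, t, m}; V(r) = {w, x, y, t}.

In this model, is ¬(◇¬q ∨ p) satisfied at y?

No

At y: ◇¬q ∨ p is true, so ¬(◇¬q ∨ p) is false.
  At y: ◇¬q is true, p is true, so ◇¬q ∨ p is true.
    At y: ◇¬q requires ¬q at some successor in {u, w, x, z}.
      ¬q holds at u, so ◇¬q is true at y.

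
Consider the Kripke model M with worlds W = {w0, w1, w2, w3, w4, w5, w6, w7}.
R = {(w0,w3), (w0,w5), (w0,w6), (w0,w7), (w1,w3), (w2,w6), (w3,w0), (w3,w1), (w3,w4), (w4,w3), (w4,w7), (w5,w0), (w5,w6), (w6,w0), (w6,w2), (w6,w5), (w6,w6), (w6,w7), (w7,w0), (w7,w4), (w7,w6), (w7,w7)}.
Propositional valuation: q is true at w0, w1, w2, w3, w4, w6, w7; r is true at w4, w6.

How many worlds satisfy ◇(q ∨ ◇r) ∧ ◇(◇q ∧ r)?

6

Let φ = ◇(q ∨ ◇r) ∧ ◇(◇q ∧ r). Evaluate φ at each world:
  w0 (successors {w3, w5, w6, w7}): φ is true.
  w1 (successors {w3}): φ is false.
  w2 (successors {w6}): φ is true.
  w3 (successors {w0, w1, w4}): φ is true.
  w4 (successors {w3, w7}): φ is false.
  w5 (successors {w0, w6}): φ is true.
  w6 (successors {w0, w2, w5, w6, w7}): φ is true.
  w7 (successors {w0, w4, w6, w7}): φ is true.
For instance, at w1:
  At w1: ◇(q ∨ ◇r) is true, ◇(◇q ∧ r) is false, so ◇(q ∨ ◇r) ∧ ◇(◇q ∧ r) is false.
    At w1: ◇(q ∨ ◇r) requires q ∨ ◇r at some successor in {w3}.
      q ∨ ◇r holds at w3, so ◇(q ∨ ◇r) is true at w1.
    At w1: ◇(◇q ∧ r) requires ◇q ∧ r at some successor in {w3}.
      At w3: ◇q ∧ r is false.
    So ◇(◇q ∧ r) is false at w1.
Satisfying worlds: {w0, w2, w3, w5, w6, w7}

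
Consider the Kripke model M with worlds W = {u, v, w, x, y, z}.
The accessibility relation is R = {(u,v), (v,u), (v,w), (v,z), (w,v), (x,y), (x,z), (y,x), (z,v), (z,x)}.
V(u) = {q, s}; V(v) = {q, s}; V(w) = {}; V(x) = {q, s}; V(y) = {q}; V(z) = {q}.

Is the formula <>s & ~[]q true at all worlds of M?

Let φ = <>s & ~[]q. Evaluate φ at each world:
  u (successors {v}): φ is false.
  v (successors {u, w, z}): φ is true.
  w (successors {v}): φ is false.
  x (successors {y, z}): φ is false.
  y (successors {x}): φ is false.
  z (successors {v, x}): φ is false.
Detail at u (counterexample):
  At u: <>s is true, ~[]q is false, so <>s & ~[]q is false.
    At u: <>s requires s at some successor in {v}.
      s holds at v, so <>s is true at u.
    At u: []q is true, so ~[]q is false.
      At u: []q requires q at every successor {v}.
        At v: q is true.
      So []q is true at u.

No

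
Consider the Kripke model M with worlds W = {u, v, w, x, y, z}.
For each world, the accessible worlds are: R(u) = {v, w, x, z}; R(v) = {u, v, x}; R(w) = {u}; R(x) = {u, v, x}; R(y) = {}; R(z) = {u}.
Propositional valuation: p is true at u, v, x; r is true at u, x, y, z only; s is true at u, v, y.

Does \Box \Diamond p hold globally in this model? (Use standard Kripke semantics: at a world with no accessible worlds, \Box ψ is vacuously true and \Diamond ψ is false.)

Let φ = \Box \Diamond p. Evaluate φ at each world:
  u (successors {v, w, x, z}): φ is true.
  v (successors {u, v, x}): φ is true.
  w (successors {u}): φ is true.
  x (successors {u, v, x}): φ is true.
  y (successors ∅): φ is true.
  z (successors {u}): φ is true.
For instance, at w:
  At w: \Box \Diamond p requires \Diamond p at every successor {u}.
      At u: \Diamond p requires p at some successor in {v, w, x, z}.
        p holds at v, so \Diamond p is true at u.
  So \Box \Diamond p is true at w.

Yes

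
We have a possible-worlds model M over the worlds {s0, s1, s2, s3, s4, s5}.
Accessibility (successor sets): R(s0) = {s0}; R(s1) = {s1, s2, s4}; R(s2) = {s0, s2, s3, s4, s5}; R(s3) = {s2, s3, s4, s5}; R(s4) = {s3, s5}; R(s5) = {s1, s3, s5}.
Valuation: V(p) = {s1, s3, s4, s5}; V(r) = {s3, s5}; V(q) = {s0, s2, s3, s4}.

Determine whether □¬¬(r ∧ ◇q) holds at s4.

Yes

At s4: □¬¬(r ∧ ◇q) requires ¬¬(r ∧ ◇q) at every successor {s3, s5}.
    At s3: ¬(r ∧ ◇q) is false, so ¬¬(r ∧ ◇q) is true.
      At s3: r ∧ ◇q is true, so ¬(r ∧ ◇q) is false.
    At s5: ¬(r ∧ ◇q) is false, so ¬¬(r ∧ ◇q) is true.
      At s5: r ∧ ◇q is true, so ¬(r ∧ ◇q) is false.
So □¬¬(r ∧ ◇q) is true at s4.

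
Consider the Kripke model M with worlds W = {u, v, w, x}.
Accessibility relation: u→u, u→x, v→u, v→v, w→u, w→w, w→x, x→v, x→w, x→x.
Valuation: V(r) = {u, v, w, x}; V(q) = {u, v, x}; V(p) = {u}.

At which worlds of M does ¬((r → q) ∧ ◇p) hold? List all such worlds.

Let φ = ¬((r → q) ∧ ◇p). Evaluate φ at each world:
  u (successors {u, x}): φ is false.
  v (successors {u, v}): φ is false.
  w (successors {u, w, x}): φ is true.
  x (successors {v, w, x}): φ is true.
For instance, at v:
  At v: (r → q) ∧ ◇p is true, so ¬((r → q) ∧ ◇p) is false.
    At v: r → q is true, ◇p is true, so (r → q) ∧ ◇p is true.
      At v: ◇p requires p at some successor in {u, v}.
        p holds at u, so ◇p is true at v.
Satisfying worlds: {w, x}

w, x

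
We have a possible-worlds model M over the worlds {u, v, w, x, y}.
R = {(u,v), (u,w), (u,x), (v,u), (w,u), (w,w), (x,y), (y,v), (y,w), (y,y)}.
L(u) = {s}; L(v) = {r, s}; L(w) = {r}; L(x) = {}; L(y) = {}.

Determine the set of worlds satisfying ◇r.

Let φ = ◇r. Evaluate φ at each world:
  u (successors {v, w, x}): φ is true.
  v (successors {u}): φ is false.
  w (successors {u, w}): φ is true.
  x (successors {y}): φ is false.
  y (successors {v, w, y}): φ is true.
For instance, at x:
  At x: ◇r requires r at some successor in {y}.
    At y: r is false.
  So ◇r is false at x.
Satisfying worlds: {u, w, y}

u, w, y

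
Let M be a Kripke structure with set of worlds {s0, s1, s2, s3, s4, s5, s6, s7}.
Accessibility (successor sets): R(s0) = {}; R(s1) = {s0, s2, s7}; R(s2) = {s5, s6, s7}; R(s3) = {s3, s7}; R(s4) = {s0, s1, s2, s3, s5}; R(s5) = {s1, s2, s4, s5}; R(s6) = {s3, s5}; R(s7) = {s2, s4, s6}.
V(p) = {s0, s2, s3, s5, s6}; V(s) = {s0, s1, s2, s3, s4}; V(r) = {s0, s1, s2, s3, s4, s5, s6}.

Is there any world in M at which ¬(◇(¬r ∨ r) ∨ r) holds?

No

Let φ = ¬(◇(¬r ∨ r) ∨ r). Evaluate φ at each world:
  s0 (successors ∅): φ is false.
  s1 (successors {s0, s2, s7}): φ is false.
  s2 (successors {s5, s6, s7}): φ is false.
  s3 (successors {s3, s7}): φ is false.
  s4 (successors {s0, s1, s2, s3, s5}): φ is false.
  s5 (successors {s1, s2, s4, s5}): φ is false.
  s6 (successors {s3, s5}): φ is false.
  s7 (successors {s2, s4, s6}): φ is false.
For instance, at s7:
  At s7: ◇(¬r ∨ r) ∨ r is true, so ¬(◇(¬r ∨ r) ∨ r) is false.
    At s7: ◇(¬r ∨ r) is true, r is false, so ◇(¬r ∨ r) ∨ r is true.
      At s7: ◇(¬r ∨ r) requires ¬r ∨ r at some successor in {s2, s4, s6}.
        ¬r ∨ r holds at s2, so ◇(¬r ∨ r) is true at s7.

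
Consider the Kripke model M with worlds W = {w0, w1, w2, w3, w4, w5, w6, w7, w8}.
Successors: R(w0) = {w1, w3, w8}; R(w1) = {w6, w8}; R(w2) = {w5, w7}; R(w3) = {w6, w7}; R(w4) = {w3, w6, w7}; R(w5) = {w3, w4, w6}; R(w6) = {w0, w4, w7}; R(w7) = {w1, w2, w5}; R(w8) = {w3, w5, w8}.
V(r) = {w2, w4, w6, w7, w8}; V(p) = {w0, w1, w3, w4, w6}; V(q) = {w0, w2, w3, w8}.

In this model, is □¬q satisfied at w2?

Yes

At w2: □¬q requires ¬q at every successor {w5, w7}.
  At w5: ¬q is true.
  At w7: ¬q is true.
So □¬q is true at w2.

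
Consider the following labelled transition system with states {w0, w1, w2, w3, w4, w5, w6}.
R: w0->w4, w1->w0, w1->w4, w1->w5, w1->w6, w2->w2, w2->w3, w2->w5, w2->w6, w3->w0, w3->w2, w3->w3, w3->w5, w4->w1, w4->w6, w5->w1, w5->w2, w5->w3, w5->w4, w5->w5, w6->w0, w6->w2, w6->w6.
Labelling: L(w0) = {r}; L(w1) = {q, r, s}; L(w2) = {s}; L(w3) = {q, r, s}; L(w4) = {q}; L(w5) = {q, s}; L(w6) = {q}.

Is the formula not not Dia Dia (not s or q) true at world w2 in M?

Recall that Dia ψ holds at a world iff ψ holds at some accessible world.
At w2: not Dia Dia (not s or q) is false, so not not Dia Dia (not s or q) is true.
  At w2: Dia Dia (not s or q) is true, so not Dia Dia (not s or q) is false.
    At w2: Dia Dia (not s or q) requires Dia (not s or q) at some successor in {w2, w3, w5, w6}.
      Dia (not s or q) holds at w2, so Dia Dia (not s or q) is true at w2.

Yes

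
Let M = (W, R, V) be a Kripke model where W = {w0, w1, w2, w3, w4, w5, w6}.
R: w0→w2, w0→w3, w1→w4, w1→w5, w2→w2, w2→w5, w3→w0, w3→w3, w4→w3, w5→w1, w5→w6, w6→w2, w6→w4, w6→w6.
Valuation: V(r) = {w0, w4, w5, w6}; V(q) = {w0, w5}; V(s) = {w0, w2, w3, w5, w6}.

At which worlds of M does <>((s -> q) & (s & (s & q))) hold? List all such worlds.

w1, w2, w3

Let φ = <>((s -> q) & (s & (s & q))). Evaluate φ at each world:
  w0 (successors {w2, w3}): φ is false.
  w1 (successors {w4, w5}): φ is true.
  w2 (successors {w2, w5}): φ is true.
  w3 (successors {w0, w3}): φ is true.
  w4 (successors {w3}): φ is false.
  w5 (successors {w1, w6}): φ is false.
  w6 (successors {w2, w4, w6}): φ is false.
For instance, at w5:
  At w5: <>((s -> q) & (s & (s & q))) requires (s -> q) & (s & (s & q)) at some successor in {w1, w6}.
    At w1: (s -> q) & (s & (s & q)) is false.
    At w6: (s -> q) & (s & (s & q)) is false.
  So <>((s -> q) & (s & (s & q))) is false at w5.
Satisfying worlds: {w1, w2, w3}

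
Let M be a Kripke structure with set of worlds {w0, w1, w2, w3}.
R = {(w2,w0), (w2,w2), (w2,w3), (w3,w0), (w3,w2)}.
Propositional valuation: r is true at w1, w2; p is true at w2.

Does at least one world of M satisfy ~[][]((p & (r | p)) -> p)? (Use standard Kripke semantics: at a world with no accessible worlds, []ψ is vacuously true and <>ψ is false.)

Let φ = ~[][]((p & (r | p)) -> p). Evaluate φ at each world:
  w0 (successors ∅): φ is false.
  w1 (successors ∅): φ is false.
  w2 (successors {w0, w2, w3}): φ is false.
  w3 (successors {w0, w2}): φ is false.
For instance, at w2:
  At w2: [][]((p & (r | p)) -> p) is true, so ~[][]((p & (r | p)) -> p) is false.
    At w2: [][]((p & (r | p)) -> p) requires []((p & (r | p)) -> p) at every successor {w0, w2, w3}.
      At w0: []((p & (r | p)) -> p) is true.
      At w2: []((p & (r | p)) -> p) is true.
      At w3: []((p & (r | p)) -> p) is true.
    So [][]((p & (r | p)) -> p) is true at w2.

No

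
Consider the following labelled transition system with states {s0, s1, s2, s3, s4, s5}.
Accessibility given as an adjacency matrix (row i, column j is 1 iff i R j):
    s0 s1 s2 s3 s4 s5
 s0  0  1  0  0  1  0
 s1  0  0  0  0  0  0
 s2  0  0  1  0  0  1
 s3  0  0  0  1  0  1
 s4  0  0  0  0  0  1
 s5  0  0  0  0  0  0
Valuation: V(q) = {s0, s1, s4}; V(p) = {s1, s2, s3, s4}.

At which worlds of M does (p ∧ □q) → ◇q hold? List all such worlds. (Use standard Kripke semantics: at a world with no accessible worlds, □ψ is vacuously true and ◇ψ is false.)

Let φ = (p ∧ □q) → ◇q. Evaluate φ at each world:
  s0 (successors {s1, s4}): φ is true.
  s1 (successors ∅): φ is false.
  s2 (successors {s2, s5}): φ is true.
  s3 (successors {s3, s5}): φ is true.
  s4 (successors {s5}): φ is true.
  s5 (successors ∅): φ is true.
For instance, at s3:
  At s3: p ∧ □q is false, ◇q is false, so (p ∧ □q) → ◇q is true.
    At s3: p is true, □q is false, so p ∧ □q is false.
      At s3: □q requires q at every successor {s3, s5}.
        q fails at s3, so □q is false at s3.
    At s3: ◇q requires q at some successor in {s3, s5}.
      At s3: q is false.
      At s5: q is false.
    So ◇q is false at s3.
Satisfying worlds: {s0, s2, s3, s4, s5}

s0, s2, s3, s4, s5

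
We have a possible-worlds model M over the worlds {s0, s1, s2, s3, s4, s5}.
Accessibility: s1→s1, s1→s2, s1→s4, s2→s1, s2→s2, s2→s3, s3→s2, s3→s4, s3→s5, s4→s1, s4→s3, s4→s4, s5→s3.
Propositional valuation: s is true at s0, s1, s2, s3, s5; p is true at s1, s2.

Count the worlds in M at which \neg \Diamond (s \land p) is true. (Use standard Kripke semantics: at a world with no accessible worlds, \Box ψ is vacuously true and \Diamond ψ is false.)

Let φ = \neg \Diamond (s \land p). Evaluate φ at each world:
  s0 (successors ∅): φ is true.
  s1 (successors {s1, s2, s4}): φ is false.
  s2 (successors {s1, s2, s3}): φ is false.
  s3 (successors {s2, s4, s5}): φ is false.
  s4 (successors {s1, s3, s4}): φ is false.
  s5 (successors {s3}): φ is true.
For instance, at s2:
  At s2: \Diamond (s \land p) is true, so \neg \Diamond (s \land p) is false.
    At s2: \Diamond (s \land p) requires s \land p at some successor in {s1, s2, s3}.
      s \land p holds at s1, so \Diamond (s \land p) is true at s2.
Satisfying worlds: {s0, s5}

2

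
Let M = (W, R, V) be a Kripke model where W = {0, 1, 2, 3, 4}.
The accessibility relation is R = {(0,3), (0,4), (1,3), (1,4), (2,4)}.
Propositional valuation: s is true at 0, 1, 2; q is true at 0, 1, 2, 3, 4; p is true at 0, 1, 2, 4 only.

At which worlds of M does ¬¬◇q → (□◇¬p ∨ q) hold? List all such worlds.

Recall that □ψ holds at a world iff ψ holds at every accessible world, and ◇ψ holds iff ψ holds at some accessible world.
Let φ = ¬¬◇q → (□◇¬p ∨ q). Evaluate φ at each world:
  0 (successors {3, 4}): φ is true.
  1 (successors {3, 4}): φ is true.
  2 (successors {4}): φ is true.
  3 (successors ∅): φ is true.
  4 (successors ∅): φ is true.
For instance, at 1:
  At 1: ¬¬◇q is true, □◇¬p ∨ q is true, so ¬¬◇q → (□◇¬p ∨ q) is true.
    At 1: ¬◇q is false, so ¬¬◇q is true.
      At 1: ◇q is true, so ¬◇q is false.
    At 1: □◇¬p is false, q is true, so □◇¬p ∨ q is true.
      At 1: □◇¬p requires ◇¬p at every successor {3, 4}.
        ◇¬p fails at 3, so □◇¬p is false at 1.
Satisfying worlds: {0, 1, 2, 3, 4}

0, 1, 2, 3, 4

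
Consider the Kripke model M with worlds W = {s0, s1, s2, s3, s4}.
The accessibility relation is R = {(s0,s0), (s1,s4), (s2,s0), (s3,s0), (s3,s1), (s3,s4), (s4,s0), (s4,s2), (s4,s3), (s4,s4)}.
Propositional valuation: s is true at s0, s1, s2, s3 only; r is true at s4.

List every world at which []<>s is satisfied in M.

s0, s1, s2, s4

Recall that []ψ holds at a world iff ψ holds at every accessible world, and <>ψ holds iff ψ holds at some accessible world.
Let φ = []<>s. Evaluate φ at each world:
  s0 (successors {s0}): φ is true.
  s1 (successors {s4}): φ is true.
  s2 (successors {s0}): φ is true.
  s3 (successors {s0, s1, s4}): φ is false.
  s4 (successors {s0, s2, s3, s4}): φ is true.
For instance, at s2:
  At s2: []<>s requires <>s at every successor {s0}.
      At s0: <>s requires s at some successor in {s0}.
        s holds at s0, so <>s is true at s0.
  So []<>s is true at s2.
Satisfying worlds: {s0, s1, s2, s4}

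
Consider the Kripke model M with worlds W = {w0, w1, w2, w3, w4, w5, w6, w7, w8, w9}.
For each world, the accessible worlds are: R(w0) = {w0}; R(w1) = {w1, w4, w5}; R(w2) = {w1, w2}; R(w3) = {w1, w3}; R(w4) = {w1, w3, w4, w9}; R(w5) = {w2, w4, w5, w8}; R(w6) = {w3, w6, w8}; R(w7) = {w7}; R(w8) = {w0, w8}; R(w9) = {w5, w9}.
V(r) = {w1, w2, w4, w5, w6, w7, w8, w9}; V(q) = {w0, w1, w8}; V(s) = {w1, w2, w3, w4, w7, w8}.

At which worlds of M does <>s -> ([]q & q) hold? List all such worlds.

w0, w8, w9

Let φ = <>s -> ([]q & q). Evaluate φ at each world:
  w0 (successors {w0}): φ is true.
  w1 (successors {w1, w4, w5}): φ is false.
  w2 (successors {w1, w2}): φ is false.
  w3 (successors {w1, w3}): φ is false.
  w4 (successors {w1, w3, w4, w9}): φ is false.
  w5 (successors {w2, w4, w5, w8}): φ is false.
  w6 (successors {w3, w6, w8}): φ is false.
  w7 (successors {w7}): φ is false.
  w8 (successors {w0, w8}): φ is true.
  w9 (successors {w5, w9}): φ is true.
For instance, at w7:
  At w7: <>s is true, []q & q is false, so <>s -> ([]q & q) is false.
    At w7: <>s requires s at some successor in {w7}.
      s holds at w7, so <>s is true at w7.
    At w7: []q is false, q is false, so []q & q is false.
      At w7: []q requires q at every successor {w7}.
        q fails at w7, so []q is false at w7.
Satisfying worlds: {w0, w8, w9}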